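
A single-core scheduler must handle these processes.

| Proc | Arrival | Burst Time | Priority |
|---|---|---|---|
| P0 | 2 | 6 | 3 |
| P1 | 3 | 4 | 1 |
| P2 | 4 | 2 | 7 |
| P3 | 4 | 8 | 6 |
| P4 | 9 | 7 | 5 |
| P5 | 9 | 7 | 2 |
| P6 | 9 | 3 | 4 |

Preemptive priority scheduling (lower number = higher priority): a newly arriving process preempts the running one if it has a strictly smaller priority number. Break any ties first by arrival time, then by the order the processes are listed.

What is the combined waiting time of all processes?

92

Timeline: | idle 0-2 | P0 2-3 | P1 3-7 | P0 7-9 | P5 9-16 | P0 16-19 | P6 19-22 | P4 22-29 | P3 29-37 | P2 37-39 |
Completion: P0=19  P1=7  P2=39  P3=37  P4=29  P5=16  P6=22
Turnaround (C−A): P0=17  P1=4  P2=35  P3=33  P4=20  P5=7  P6=13
Waiting = turnaround − burst: P0=11, P1=0, P2=33, P3=25, P4=13, P5=0, P6=10
Total waiting = 11 + 0 + 33 + 25 + 13 + 0 + 10 = 92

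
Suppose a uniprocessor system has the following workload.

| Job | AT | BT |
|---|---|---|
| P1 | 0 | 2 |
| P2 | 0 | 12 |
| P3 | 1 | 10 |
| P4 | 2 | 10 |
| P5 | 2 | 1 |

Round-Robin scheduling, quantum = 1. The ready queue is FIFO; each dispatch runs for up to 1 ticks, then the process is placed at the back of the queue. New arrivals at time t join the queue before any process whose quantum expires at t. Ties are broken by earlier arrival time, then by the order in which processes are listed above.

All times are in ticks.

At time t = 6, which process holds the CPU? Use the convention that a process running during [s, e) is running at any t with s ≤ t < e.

Schedule: | P1 0-1 | P2 1-2 | P3 2-3 | P1 3-4 | P4 4-5 | P5 5-6 | P2 6-7 | P3 7-8 | P4 8-9 | P2 9-10 | P3 10-11 | P4 11-12 | P2 12-13 | P3 13-14 | P4 14-15 | P2 15-16 | P3 16-17 | P4 17-18 | P2 18-19 | P3 19-20 | P4 20-21 | P2 21-22 | P3 22-23 | P4 23-24 | P2 24-25 | P3 25-26 | P4 26-27 | P2 27-28 | P3 28-29 | P4 29-30 | P2 30-31 | P3 31-32 | P4 32-33 | P2 33-35 |
Completion: P1=4  P2=35  P3=32  P4=33  P5=6
Turnaround (C−A): P1=4  P2=35  P3=31  P4=31  P5=4

P2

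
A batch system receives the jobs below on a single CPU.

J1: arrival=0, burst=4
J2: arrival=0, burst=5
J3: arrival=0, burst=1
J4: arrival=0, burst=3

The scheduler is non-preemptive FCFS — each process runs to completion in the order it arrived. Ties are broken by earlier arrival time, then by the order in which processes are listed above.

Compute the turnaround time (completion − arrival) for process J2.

9

Timeline: | J1 0-4 | J2 4-9 | J3 9-10 | J4 10-13 |
Completion: J1=4  J2=9  J3=10  J4=13
Turnaround(J2) = completion − arrival = 9 − 0 = 9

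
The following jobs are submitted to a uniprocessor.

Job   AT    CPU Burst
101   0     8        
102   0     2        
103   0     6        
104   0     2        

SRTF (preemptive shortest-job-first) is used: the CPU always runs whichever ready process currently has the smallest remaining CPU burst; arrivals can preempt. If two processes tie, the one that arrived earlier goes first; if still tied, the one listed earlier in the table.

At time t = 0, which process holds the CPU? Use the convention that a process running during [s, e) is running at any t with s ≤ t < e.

Schedule: | 102 0-2 | 104 2-4 | 103 4-10 | 101 10-18 |
Completion: 101=18  102=2  103=10  104=4
Turnaround (C−A): 101=18  102=2  103=10  104=4

102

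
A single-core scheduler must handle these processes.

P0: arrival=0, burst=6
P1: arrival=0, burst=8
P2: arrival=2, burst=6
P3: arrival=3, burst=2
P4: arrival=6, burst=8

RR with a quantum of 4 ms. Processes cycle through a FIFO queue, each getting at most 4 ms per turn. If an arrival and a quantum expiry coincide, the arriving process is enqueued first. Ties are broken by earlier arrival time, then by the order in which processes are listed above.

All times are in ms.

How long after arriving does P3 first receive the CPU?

9

Timeline: | P0 0-4 | P1 4-8 | P2 8-12 | P3 12-14 | P0 14-16 | P4 16-20 | P1 20-24 | P2 24-26 | P4 26-30 |
Completion: P0=16  P1=24  P2=26  P3=14  P4=30
Response(P3) = first start − arrival = 12 − 3 = 9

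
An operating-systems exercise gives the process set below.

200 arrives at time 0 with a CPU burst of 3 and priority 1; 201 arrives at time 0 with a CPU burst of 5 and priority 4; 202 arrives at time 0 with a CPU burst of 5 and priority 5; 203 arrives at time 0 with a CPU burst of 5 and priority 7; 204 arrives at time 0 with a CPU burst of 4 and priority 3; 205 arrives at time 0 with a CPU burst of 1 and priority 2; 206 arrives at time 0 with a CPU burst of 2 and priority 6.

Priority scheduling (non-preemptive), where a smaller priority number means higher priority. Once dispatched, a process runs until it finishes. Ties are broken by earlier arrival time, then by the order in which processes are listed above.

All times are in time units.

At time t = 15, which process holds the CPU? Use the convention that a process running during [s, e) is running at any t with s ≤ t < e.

202

Schedule: | 200 0-3 | 205 3-4 | 204 4-8 | 201 8-13 | 202 13-18 | 206 18-20 | 203 20-25 |
Completion: 200=3  201=13  202=18  203=25  204=8  205=4  206=20
Turnaround (C−A): 200=3  201=13  202=18  203=25  204=8  205=4  206=20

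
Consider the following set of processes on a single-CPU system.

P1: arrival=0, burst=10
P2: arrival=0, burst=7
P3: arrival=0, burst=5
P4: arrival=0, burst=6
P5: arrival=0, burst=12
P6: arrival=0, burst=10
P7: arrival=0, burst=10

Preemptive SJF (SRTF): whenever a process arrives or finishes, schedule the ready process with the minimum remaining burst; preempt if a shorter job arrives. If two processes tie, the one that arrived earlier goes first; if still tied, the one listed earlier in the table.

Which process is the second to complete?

Schedule: | P3 0-5 | P4 5-11 | P2 11-18 | P1 18-28 | P6 28-38 | P7 38-48 | P5 48-60 |
Completion: P1=28  P2=18  P3=5  P4=11  P5=60  P6=38  P7=48
Finish order: P3 → P4 → P2 → P1 → P6 → P7 → P5

P4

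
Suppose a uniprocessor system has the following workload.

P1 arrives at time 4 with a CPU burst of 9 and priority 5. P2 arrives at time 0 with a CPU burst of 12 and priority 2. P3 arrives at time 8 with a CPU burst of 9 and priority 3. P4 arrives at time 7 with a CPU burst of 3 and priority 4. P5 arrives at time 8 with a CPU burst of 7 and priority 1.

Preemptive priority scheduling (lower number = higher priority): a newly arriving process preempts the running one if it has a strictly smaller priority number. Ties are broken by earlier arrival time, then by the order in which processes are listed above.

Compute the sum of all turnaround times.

Schedule: | P2 0-8 | P5 8-15 | P2 15-19 | P3 19-28 | P4 28-31 | P1 31-40 |
Completion: P1=40  P2=19  P3=28  P4=31  P5=15
Turnaround = completion − arrival: P1=36, P2=19, P3=20, P4=24, P5=7
Total turnaround = 36 + 19 + 20 + 24 + 7 = 106

106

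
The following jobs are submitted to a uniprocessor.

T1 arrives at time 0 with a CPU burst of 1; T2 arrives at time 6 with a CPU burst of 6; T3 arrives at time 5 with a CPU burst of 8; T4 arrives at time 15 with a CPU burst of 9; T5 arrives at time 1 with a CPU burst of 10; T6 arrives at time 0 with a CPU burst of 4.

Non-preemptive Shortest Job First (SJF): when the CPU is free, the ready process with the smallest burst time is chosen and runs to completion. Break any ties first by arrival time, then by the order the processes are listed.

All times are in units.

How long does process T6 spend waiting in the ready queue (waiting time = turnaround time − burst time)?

1

Gantt: | T1 0-1 | T6 1-5 | T3 5-13 | T2 13-19 | T4 19-28 | T5 28-38 |
Completion: T1=1  T2=19  T3=13  T4=28  T5=38  T6=5
Turnaround (C−A): T1=1  T2=13  T3=8  T4=13  T5=37  T6=5
Waiting(T6) = turnaround − burst = 5 − 4 = 1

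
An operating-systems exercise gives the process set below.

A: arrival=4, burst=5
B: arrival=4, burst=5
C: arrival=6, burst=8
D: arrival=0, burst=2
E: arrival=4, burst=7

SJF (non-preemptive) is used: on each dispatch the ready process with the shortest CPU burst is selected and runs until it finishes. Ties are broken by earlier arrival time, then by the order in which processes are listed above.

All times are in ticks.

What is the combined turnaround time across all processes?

Schedule: | D 0-2 | idle 2-4 | A 4-9 | B 9-14 | E 14-21 | C 21-29 |
Completion: A=9  B=14  C=29  D=2  E=21
Turnaround (C−A): A=5  B=10  C=23  D=2  E=17
Turnaround = completion − arrival: A=5, B=10, C=23, D=2, E=17
Total turnaround = 5 + 10 + 23 + 2 + 17 = 57

57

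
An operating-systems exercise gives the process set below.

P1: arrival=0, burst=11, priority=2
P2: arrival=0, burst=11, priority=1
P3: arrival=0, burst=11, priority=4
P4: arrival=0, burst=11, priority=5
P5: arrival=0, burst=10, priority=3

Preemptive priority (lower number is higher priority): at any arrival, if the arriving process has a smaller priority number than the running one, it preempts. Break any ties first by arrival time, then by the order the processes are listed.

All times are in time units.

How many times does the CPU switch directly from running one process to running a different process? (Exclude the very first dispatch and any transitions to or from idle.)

4

Timeline: | P2 0-11 | P1 11-22 | P5 22-32 | P3 32-43 | P4 43-54 |
Completion: P1=22  P2=11  P3=43  P4=54  P5=32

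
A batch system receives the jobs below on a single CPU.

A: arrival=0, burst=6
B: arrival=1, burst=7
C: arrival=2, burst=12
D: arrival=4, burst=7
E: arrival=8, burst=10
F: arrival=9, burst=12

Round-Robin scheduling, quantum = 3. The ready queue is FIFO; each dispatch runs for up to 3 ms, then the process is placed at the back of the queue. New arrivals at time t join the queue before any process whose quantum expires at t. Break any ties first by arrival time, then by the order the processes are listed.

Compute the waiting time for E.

Timeline: | A 0-3 | B 3-6 | C 6-9 | A 9-12 | D 12-15 | B 15-18 | E 18-21 | F 21-24 | C 24-27 | D 27-30 | B 30-31 | E 31-34 | F 34-37 | C 37-40 | D 40-41 | E 41-44 | F 44-47 | C 47-50 | E 50-51 | F 51-54 |
Completion: A=12  B=31  C=50  D=41  E=51  F=54
Turnaround (C−A): A=12  B=30  C=48  D=37  E=43  F=45
Waiting(E) = turnaround − burst = 43 − 10 = 33

33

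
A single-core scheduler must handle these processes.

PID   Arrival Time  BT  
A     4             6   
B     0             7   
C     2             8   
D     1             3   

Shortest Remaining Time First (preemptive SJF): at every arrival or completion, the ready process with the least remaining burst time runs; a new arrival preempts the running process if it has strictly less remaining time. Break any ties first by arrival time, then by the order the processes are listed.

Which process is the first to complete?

Gantt: | B 0-1 | D 1-4 | B 4-10 | A 10-16 | C 16-24 |
Completion: A=16  B=10  C=24  D=4
Finish order: D → B → A → C

D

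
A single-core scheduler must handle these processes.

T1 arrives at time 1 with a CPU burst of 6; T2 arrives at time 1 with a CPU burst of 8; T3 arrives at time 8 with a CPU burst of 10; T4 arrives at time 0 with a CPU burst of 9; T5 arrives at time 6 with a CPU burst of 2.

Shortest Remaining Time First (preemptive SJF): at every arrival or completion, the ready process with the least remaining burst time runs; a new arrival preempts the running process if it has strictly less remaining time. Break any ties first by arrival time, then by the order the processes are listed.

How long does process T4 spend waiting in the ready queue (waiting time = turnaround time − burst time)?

Schedule: | T4 0-1 | T1 1-7 | T5 7-9 | T4 9-17 | T2 17-25 | T3 25-35 |
Completion: T1=7  T2=25  T3=35  T4=17  T5=9
Waiting(T4) = turnaround − burst = 17 − 9 = 8

8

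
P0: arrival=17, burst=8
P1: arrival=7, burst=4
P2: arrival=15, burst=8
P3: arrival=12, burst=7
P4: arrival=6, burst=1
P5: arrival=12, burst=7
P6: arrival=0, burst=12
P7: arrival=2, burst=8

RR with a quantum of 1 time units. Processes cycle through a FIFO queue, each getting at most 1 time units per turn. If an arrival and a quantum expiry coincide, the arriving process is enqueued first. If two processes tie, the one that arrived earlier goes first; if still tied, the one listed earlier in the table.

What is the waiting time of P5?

Gantt: | P6 0-2 | P7 2-3 | P6 3-4 | P7 4-5 | P6 5-6 | P7 6-7 | P4 7-8 | P6 8-9 | P1 9-10 | P7 10-11 | P6 11-12 | P1 12-13 | P7 13-14 | P3 14-15 | P5 15-16 | P6 16-17 | P1 17-18 | P7 18-19 | P2 19-20 | P3 20-21 | P5 21-22 | P0 22-23 | P6 23-24 | P1 24-25 | P7 25-26 | P2 26-27 | P3 27-28 | P5 28-29 | P0 29-30 | P6 30-31 | P7 31-32 | P2 32-33 | P3 33-34 | P5 34-35 | P0 35-36 | P6 36-37 | P2 37-38 | P3 38-39 | P5 39-40 | P0 40-41 | P6 41-42 | P2 42-43 | P3 43-44 | P5 44-45 | P0 45-46 | P6 46-47 | P2 47-48 | P3 48-49 | P5 49-50 | P0 50-51 | P2 51-52 | P0 52-53 | P2 53-54 | P0 54-55 |
Completion: P0=55  P1=25  P2=54  P3=49  P4=8  P5=50  P6=47  P7=32
Turnaround (C−A): P0=38  P1=18  P2=39  P3=37  P4=2  P5=38  P6=47  P7=30
Waiting(P5) = turnaround − burst = 38 − 7 = 31

31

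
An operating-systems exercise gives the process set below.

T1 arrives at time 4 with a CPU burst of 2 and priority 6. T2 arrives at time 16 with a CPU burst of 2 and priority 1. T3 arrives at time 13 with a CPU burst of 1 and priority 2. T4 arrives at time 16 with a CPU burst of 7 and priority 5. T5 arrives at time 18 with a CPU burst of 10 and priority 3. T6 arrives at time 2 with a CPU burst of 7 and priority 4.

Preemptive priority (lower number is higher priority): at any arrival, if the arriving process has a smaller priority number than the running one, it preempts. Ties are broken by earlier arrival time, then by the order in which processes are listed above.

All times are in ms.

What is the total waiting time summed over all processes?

17

Schedule: | idle 0-2 | T6 2-9 | T1 9-11 | idle 11-13 | T3 13-14 | idle 14-16 | T2 16-18 | T5 18-28 | T4 28-35 |
Completion: T1=11  T2=18  T3=14  T4=35  T5=28  T6=9
Waiting = turnaround − burst: T1=5, T2=0, T3=0, T4=12, T5=0, T6=0
Total waiting = 5 + 0 + 0 + 12 + 0 + 0 = 17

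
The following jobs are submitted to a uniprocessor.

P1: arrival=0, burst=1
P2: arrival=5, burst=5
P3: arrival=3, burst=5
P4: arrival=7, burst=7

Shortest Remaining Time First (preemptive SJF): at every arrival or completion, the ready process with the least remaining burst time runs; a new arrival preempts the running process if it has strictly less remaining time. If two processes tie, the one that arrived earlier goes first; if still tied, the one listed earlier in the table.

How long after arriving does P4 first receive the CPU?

6

Gantt: | P1 0-1 | idle 1-3 | P3 3-8 | P2 8-13 | P4 13-20 |
Completion: P1=1  P2=13  P3=8  P4=20
Turnaround (C−A): P1=1  P2=8  P3=5  P4=13
Response(P4) = first start − arrival = 13 − 7 = 6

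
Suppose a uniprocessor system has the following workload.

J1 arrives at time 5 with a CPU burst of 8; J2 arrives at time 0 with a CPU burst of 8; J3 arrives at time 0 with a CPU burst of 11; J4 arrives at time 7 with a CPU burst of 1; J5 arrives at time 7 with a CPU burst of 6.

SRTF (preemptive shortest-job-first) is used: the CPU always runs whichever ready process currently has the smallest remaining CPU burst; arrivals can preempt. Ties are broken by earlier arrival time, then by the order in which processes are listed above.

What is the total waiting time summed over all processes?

Gantt: | J2 0-8 | J4 8-9 | J5 9-15 | J1 15-23 | J3 23-34 |
Completion: J1=23  J2=8  J3=34  J4=9  J5=15
Turnaround (C−A): J1=18  J2=8  J3=34  J4=2  J5=8
Waiting = turnaround − burst: J1=10, J2=0, J3=23, J4=1, J5=2
Total waiting = 10 + 0 + 23 + 1 + 2 = 36

36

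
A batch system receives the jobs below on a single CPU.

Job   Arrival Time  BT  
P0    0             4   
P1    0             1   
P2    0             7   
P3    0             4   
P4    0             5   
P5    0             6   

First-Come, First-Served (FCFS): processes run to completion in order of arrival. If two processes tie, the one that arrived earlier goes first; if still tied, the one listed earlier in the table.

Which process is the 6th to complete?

Gantt: | P0 0-4 | P1 4-5 | P2 5-12 | P3 12-16 | P4 16-21 | P5 21-27 |
Completion: P0=4  P1=5  P2=12  P3=16  P4=21  P5=27
Turnaround (C−A): P0=4  P1=5  P2=12  P3=16  P4=21  P5=27
Finish order: P0 → P1 → P2 → P3 → P4 → P5

P5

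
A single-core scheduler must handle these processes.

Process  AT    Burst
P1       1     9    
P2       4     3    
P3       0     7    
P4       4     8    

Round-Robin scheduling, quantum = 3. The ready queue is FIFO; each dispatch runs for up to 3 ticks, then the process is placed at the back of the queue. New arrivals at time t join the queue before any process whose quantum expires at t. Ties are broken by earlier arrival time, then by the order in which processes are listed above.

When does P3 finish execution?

19

Schedule: | P3 0-3 | P1 3-6 | P3 6-9 | P2 9-12 | P4 12-15 | P1 15-18 | P3 18-19 | P4 19-22 | P1 22-25 | P4 25-27 |
Completion: P1=25  P2=12  P3=19  P4=27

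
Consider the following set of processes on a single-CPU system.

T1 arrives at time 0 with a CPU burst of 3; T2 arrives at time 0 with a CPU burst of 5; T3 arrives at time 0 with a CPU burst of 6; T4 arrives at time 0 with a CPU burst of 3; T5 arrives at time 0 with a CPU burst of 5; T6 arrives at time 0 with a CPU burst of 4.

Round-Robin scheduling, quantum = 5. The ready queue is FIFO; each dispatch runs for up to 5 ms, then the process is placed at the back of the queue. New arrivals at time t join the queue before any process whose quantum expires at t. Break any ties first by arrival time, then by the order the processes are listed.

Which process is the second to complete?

T2

Gantt: | T1 0-3 | T2 3-8 | T3 8-13 | T4 13-16 | T5 16-21 | T6 21-25 | T3 25-26 |
Completion: T1=3  T2=8  T3=26  T4=16  T5=21  T6=25
Finish order: T1 → T2 → T4 → T5 → T6 → T3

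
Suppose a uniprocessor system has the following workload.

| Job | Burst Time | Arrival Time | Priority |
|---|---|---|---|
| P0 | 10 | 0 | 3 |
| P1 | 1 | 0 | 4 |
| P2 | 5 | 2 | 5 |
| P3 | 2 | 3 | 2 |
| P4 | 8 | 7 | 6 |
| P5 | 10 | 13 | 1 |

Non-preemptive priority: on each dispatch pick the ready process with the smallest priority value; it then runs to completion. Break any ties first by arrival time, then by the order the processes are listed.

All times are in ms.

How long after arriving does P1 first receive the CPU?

Gantt: | P0 0-10 | P3 10-12 | P1 12-13 | P5 13-23 | P2 23-28 | P4 28-36 |
Completion: P0=10  P1=13  P2=28  P3=12  P4=36  P5=23
Turnaround (C−A): P0=10  P1=13  P2=26  P3=9  P4=29  P5=10
Response(P1) = first start − arrival = 12 − 0 = 12

12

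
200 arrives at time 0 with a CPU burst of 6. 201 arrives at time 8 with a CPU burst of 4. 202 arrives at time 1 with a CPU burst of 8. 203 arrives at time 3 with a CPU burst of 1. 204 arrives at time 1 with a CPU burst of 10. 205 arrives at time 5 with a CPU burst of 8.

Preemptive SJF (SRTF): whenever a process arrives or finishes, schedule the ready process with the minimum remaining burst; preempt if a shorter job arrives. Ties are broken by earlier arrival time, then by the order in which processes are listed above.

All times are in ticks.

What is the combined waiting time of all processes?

Schedule: | 200 0-3 | 203 3-4 | 200 4-7 | 202 7-8 | 201 8-12 | 202 12-19 | 205 19-27 | 204 27-37 |
Completion: 200=7  201=12  202=19  203=4  204=37  205=27
Waiting = turnaround − burst: 200=1, 201=0, 202=10, 203=0, 204=26, 205=14
Total waiting = 1 + 0 + 10 + 0 + 26 + 14 = 51

51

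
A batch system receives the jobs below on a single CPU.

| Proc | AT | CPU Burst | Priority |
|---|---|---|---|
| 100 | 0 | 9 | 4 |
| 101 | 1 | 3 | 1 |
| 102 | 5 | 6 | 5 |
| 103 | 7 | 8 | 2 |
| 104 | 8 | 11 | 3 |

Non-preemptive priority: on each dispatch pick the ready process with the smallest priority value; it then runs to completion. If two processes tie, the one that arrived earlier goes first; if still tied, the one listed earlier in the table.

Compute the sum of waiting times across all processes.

51

Gantt: | 100 0-9 | 101 9-12 | 103 12-20 | 104 20-31 | 102 31-37 |
Completion: 100=9  101=12  102=37  103=20  104=31
Turnaround (C−A): 100=9  101=11  102=32  103=13  104=23
Waiting = turnaround − burst: 100=0, 101=8, 102=26, 103=5, 104=12
Total waiting = 0 + 8 + 26 + 5 + 12 = 51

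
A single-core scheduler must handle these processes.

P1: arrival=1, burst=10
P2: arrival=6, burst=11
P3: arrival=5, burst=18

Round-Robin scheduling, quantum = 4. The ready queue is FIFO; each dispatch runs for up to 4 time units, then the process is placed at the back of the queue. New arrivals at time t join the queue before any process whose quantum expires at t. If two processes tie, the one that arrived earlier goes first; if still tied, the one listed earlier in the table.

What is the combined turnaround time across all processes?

85

Gantt: | idle 0-1 | P1 1-5 | P3 5-9 | P1 9-13 | P2 13-17 | P3 17-21 | P1 21-23 | P2 23-27 | P3 27-31 | P2 31-34 | P3 34-40 |
Completion: P1=23  P2=34  P3=40
Turnaround = completion − arrival: P1=22, P2=28, P3=35
Total turnaround = 22 + 28 + 35 = 85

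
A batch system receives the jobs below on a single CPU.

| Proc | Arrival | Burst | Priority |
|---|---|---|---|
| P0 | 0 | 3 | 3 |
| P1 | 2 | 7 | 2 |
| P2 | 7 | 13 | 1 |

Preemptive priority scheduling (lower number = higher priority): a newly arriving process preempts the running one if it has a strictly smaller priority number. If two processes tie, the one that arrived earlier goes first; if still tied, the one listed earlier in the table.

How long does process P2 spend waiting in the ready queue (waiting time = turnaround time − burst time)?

Timeline: | P0 0-2 | P1 2-7 | P2 7-20 | P1 20-22 | P0 22-23 |
Completion: P0=23  P1=22  P2=20
Turnaround (C−A): P0=23  P1=20  P2=13
Waiting(P2) = turnaround − burst = 13 − 13 = 0

0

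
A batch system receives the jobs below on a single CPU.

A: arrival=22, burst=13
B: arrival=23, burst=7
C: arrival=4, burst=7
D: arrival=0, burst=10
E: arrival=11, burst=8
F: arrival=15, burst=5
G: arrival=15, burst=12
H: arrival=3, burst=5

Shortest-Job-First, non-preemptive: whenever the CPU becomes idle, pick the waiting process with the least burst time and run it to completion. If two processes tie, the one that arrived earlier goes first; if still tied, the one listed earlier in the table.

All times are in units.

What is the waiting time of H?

Schedule: | D 0-10 | H 10-15 | F 15-20 | C 20-27 | B 27-34 | E 34-42 | G 42-54 | A 54-67 |
Completion: A=67  B=34  C=27  D=10  E=42  F=20  G=54  H=15
Turnaround (C−A): A=45  B=11  C=23  D=10  E=31  F=5  G=39  H=12
Waiting(H) = turnaround − burst = 12 − 5 = 7

7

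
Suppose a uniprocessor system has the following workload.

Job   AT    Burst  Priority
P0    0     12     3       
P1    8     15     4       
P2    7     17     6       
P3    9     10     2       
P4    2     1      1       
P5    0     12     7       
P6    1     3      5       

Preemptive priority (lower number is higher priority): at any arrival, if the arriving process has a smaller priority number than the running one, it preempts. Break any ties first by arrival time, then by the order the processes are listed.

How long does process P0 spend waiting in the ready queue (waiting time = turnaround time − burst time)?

11

Timeline: | P0 0-2 | P4 2-3 | P0 3-9 | P3 9-19 | P0 19-23 | P1 23-38 | P6 38-41 | P2 41-58 | P5 58-70 |
Completion: P0=23  P1=38  P2=58  P3=19  P4=3  P5=70  P6=41
Turnaround (C−A): P0=23  P1=30  P2=51  P3=10  P4=1  P5=70  P6=40
Waiting(P0) = turnaround − burst = 23 − 12 = 11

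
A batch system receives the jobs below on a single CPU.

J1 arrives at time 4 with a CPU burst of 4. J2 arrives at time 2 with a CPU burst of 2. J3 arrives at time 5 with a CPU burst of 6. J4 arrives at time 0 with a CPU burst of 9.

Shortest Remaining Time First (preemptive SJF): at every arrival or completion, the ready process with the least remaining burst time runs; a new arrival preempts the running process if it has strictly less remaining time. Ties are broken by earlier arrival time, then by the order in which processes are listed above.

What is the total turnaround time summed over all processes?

36

Gantt: | J4 0-2 | J2 2-4 | J1 4-8 | J3 8-14 | J4 14-21 |
Completion: J1=8  J2=4  J3=14  J4=21
Turnaround = completion − arrival: J1=4, J2=2, J3=9, J4=21
Total turnaround = 4 + 2 + 9 + 21 = 36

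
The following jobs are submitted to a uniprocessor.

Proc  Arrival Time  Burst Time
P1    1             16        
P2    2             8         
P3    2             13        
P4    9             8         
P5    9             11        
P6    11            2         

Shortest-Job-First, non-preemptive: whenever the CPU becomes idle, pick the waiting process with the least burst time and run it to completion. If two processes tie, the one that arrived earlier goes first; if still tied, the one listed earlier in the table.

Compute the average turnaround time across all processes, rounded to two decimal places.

28.17

Gantt: | idle 0-1 | P1 1-17 | P6 17-19 | P2 19-27 | P4 27-35 | P5 35-46 | P3 46-59 |
Completion: P1=17  P2=27  P3=59  P4=35  P5=46  P6=19
Turnaround (C−A): P1=16  P2=25  P3=57  P4=26  P5=37  P6=8
Turnaround times: P1=16, P2=25, P3=57, P4=26, P5=37, P6=8
Average turnaround = (16+25+57+26+37+8) / 6 = 169/6 = 28.17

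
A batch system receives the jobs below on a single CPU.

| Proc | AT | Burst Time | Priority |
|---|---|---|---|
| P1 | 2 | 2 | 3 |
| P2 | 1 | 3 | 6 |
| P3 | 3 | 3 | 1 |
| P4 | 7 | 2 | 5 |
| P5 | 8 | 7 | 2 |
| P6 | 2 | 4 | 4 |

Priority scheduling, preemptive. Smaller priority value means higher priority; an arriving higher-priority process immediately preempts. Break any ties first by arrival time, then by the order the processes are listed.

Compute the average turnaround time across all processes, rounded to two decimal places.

Schedule: | idle 0-1 | P2 1-2 | P1 2-3 | P3 3-6 | P1 6-7 | P6 7-8 | P5 8-15 | P6 15-18 | P4 18-20 | P2 20-22 |
Completion: P1=7  P2=22  P3=6  P4=20  P5=15  P6=18
Turnaround times: P1=5, P2=21, P3=3, P4=13, P5=7, P6=16
Average turnaround = (5+21+3+13+7+16) / 6 = 65/6 = 10.83

10.83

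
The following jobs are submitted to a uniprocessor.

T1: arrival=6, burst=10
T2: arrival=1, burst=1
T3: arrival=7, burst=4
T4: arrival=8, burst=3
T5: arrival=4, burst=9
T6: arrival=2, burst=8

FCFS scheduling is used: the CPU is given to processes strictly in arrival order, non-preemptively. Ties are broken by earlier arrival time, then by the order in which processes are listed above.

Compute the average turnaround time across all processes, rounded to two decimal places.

16.83

Timeline: | idle 0-1 | T2 1-2 | T6 2-10 | T5 10-19 | T1 19-29 | T3 29-33 | T4 33-36 |
Completion: T1=29  T2=2  T3=33  T4=36  T5=19  T6=10
Turnaround times: T1=23, T2=1, T3=26, T4=28, T5=15, T6=8
Average turnaround = (23+1+26+28+15+8) / 6 = 101/6 = 16.83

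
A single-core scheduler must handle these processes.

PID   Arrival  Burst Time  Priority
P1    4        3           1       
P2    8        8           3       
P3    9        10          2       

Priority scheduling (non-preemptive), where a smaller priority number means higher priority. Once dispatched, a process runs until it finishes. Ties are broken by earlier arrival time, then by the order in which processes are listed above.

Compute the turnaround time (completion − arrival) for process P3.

17

Timeline: | idle 0-4 | P1 4-7 | idle 7-8 | P2 8-16 | P3 16-26 |
Completion: P1=7  P2=16  P3=26
Turnaround (C−A): P1=3  P2=8  P3=17
Turnaround(P3) = completion − arrival = 26 − 9 = 17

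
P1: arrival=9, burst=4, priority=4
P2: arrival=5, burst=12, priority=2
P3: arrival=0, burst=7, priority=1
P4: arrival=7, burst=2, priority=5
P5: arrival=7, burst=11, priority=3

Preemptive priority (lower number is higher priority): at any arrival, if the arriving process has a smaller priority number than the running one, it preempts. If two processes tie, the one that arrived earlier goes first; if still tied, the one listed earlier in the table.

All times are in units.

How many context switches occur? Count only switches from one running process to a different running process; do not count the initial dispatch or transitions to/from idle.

4

Schedule: | P3 0-7 | P2 7-19 | P5 19-30 | P1 30-34 | P4 34-36 |
Completion: P1=34  P2=19  P3=7  P4=36  P5=30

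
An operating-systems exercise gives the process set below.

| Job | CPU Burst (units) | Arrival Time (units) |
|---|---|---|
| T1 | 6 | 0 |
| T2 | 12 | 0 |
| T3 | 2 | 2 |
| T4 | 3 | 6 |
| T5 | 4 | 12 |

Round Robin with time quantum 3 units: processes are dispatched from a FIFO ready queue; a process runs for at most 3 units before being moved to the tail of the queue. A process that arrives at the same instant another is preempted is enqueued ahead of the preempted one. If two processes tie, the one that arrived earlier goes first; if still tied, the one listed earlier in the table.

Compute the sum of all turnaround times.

Gantt: | T1 0-3 | T2 3-6 | T3 6-8 | T1 8-11 | T4 11-14 | T2 14-17 | T5 17-20 | T2 20-23 | T5 23-24 | T2 24-27 |
Completion: T1=11  T2=27  T3=8  T4=14  T5=24
Turnaround (C−A): T1=11  T2=27  T3=6  T4=8  T5=12
Turnaround = completion − arrival: T1=11, T2=27, T3=6, T4=8, T5=12
Total turnaround = 11 + 27 + 6 + 8 + 12 = 64

64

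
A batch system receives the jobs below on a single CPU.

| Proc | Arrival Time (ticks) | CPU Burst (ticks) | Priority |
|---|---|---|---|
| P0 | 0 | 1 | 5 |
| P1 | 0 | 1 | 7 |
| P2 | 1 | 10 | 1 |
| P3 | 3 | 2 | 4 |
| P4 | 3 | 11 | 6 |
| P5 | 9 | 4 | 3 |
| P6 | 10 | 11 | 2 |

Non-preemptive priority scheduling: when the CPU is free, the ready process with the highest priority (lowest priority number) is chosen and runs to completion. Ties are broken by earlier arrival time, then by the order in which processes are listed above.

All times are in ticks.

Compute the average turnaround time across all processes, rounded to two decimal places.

20.14

Schedule: | P0 0-1 | P2 1-11 | P6 11-22 | P5 22-26 | P3 26-28 | P4 28-39 | P1 39-40 |
Completion: P0=1  P1=40  P2=11  P3=28  P4=39  P5=26  P6=22
Turnaround (C−A): P0=1  P1=40  P2=10  P3=25  P4=36  P5=17  P6=12
Turnaround times: P0=1, P1=40, P2=10, P3=25, P4=36, P5=17, P6=12
Average turnaround = (1+40+10+25+36+17+12) / 7 = 141/7 = 20.14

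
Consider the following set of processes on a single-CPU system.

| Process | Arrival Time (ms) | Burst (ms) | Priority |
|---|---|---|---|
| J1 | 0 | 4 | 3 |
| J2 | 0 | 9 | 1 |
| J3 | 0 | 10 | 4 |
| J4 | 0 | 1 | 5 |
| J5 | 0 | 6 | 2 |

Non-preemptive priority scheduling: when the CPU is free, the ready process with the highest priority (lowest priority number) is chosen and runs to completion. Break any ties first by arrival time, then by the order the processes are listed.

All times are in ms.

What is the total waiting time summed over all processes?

Schedule: | J2 0-9 | J5 9-15 | J1 15-19 | J3 19-29 | J4 29-30 |
Completion: J1=19  J2=9  J3=29  J4=30  J5=15
Waiting = turnaround − burst: J1=15, J2=0, J3=19, J4=29, J5=9
Total waiting = 15 + 0 + 19 + 29 + 9 = 72

72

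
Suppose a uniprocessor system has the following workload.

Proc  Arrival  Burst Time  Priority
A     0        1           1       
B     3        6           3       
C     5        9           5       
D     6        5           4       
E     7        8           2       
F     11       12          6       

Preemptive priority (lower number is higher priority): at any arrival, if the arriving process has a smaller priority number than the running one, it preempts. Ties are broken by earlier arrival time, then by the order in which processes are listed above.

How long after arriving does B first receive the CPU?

0

Schedule: | A 0-1 | idle 1-3 | B 3-7 | E 7-15 | B 15-17 | D 17-22 | C 22-31 | F 31-43 |
Completion: A=1  B=17  C=31  D=22  E=15  F=43
Response(B) = first start − arrival = 3 − 3 = 0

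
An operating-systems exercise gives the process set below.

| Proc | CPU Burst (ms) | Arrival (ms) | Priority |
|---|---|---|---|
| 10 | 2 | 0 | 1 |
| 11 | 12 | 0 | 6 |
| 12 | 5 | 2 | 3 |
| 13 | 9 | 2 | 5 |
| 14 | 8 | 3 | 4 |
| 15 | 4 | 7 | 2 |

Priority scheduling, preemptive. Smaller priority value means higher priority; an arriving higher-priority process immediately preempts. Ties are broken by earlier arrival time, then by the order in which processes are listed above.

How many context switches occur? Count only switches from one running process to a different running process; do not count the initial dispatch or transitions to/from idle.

Gantt: | 10 0-2 | 12 2-7 | 15 7-11 | 14 11-19 | 13 19-28 | 11 28-40 |
Completion: 10=2  11=40  12=7  13=28  14=19  15=11

5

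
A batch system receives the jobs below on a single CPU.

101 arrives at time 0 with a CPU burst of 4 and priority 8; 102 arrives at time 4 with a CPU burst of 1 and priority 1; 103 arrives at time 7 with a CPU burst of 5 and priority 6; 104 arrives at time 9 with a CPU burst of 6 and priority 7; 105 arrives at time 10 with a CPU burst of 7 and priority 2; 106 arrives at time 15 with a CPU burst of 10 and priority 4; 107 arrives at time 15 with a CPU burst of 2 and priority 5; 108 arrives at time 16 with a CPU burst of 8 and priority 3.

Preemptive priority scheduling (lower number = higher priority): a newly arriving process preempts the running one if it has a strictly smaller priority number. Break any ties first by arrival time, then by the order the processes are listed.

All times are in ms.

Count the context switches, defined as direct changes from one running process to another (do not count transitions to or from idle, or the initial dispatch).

Gantt: | 101 0-4 | 102 4-5 | idle 5-7 | 103 7-10 | 105 10-17 | 108 17-25 | 106 25-35 | 107 35-37 | 103 37-39 | 104 39-45 |
Completion: 101=4  102=5  103=39  104=45  105=17  106=35  107=37  108=25
Turnaround (C−A): 101=4  102=1  103=32  104=36  105=7  106=20  107=22  108=9

7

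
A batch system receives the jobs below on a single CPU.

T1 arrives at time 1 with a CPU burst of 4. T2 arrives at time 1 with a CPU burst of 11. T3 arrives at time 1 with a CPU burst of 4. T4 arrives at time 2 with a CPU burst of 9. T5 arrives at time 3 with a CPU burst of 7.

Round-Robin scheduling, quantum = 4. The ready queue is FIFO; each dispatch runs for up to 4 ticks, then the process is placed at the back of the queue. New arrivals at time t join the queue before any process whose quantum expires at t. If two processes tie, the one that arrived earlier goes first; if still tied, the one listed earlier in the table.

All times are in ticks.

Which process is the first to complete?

Timeline: | idle 0-1 | T1 1-5 | T2 5-9 | T3 9-13 | T4 13-17 | T5 17-21 | T2 21-25 | T4 25-29 | T5 29-32 | T2 32-35 | T4 35-36 |
Completion: T1=5  T2=35  T3=13  T4=36  T5=32
Finish order: T1 → T3 → T5 → T2 → T4

T1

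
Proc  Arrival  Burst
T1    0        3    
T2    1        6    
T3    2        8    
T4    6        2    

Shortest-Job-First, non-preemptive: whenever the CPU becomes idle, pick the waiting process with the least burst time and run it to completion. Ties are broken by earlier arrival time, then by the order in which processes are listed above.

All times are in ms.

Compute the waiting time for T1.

Gantt: | T1 0-3 | T2 3-9 | T4 9-11 | T3 11-19 |
Completion: T1=3  T2=9  T3=19  T4=11
Waiting(T1) = turnaround − burst = 3 − 3 = 0

0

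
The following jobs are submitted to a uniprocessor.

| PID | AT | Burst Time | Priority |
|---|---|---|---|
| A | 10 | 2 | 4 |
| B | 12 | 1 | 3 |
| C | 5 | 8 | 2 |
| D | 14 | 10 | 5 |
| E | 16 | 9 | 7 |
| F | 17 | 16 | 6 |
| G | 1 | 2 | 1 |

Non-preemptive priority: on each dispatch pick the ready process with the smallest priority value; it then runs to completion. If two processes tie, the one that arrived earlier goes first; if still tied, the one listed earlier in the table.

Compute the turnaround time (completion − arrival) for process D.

Schedule: | idle 0-1 | G 1-3 | idle 3-5 | C 5-13 | B 13-14 | A 14-16 | D 16-26 | F 26-42 | E 42-51 |
Completion: A=16  B=14  C=13  D=26  E=51  F=42  G=3
Turnaround(D) = completion − arrival = 26 − 14 = 12

12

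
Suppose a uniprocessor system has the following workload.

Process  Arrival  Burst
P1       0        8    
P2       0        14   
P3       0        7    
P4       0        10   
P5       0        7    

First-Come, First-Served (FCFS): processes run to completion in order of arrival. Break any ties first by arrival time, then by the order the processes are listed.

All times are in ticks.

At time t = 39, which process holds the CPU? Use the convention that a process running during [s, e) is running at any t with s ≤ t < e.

P5

Schedule: | P1 0-8 | P2 8-22 | P3 22-29 | P4 29-39 | P5 39-46 |
Completion: P1=8  P2=22  P3=29  P4=39  P5=46
Turnaround (C−A): P1=8  P2=22  P3=29  P4=39  P5=46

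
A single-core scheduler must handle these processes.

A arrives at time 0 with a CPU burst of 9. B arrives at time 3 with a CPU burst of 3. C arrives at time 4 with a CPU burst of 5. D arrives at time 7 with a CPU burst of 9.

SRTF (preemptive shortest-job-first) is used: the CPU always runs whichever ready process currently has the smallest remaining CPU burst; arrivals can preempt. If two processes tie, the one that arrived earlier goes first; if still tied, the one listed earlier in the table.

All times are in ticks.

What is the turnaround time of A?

17

Gantt: | A 0-3 | B 3-6 | C 6-11 | A 11-17 | D 17-26 |
Completion: A=17  B=6  C=11  D=26
Turnaround(A) = completion − arrival = 17 − 0 = 17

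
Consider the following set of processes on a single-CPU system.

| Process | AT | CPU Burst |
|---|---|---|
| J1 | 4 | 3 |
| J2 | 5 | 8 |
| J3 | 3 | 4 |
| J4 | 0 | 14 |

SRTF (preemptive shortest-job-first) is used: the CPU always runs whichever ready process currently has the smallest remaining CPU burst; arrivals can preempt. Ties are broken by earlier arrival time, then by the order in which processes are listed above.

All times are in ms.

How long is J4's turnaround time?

Schedule: | J4 0-3 | J3 3-7 | J1 7-10 | J2 10-18 | J4 18-29 |
Completion: J1=10  J2=18  J3=7  J4=29
Turnaround (C−A): J1=6  J2=13  J3=4  J4=29
Turnaround(J4) = completion − arrival = 29 − 0 = 29

29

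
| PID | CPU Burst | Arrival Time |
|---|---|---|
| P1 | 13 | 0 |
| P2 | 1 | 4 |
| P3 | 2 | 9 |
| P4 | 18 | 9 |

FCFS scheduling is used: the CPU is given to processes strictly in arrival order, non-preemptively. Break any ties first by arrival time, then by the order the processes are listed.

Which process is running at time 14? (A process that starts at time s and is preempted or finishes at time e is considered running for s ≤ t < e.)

P3

Timeline: | P1 0-13 | P2 13-14 | P3 14-16 | P4 16-34 |
Completion: P1=13  P2=14  P3=16  P4=34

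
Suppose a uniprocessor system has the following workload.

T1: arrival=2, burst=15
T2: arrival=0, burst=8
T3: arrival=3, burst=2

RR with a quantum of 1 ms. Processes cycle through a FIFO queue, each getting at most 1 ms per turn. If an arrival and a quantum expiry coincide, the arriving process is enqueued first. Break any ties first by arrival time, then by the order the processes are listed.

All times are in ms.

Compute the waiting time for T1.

Schedule: | T2 0-2 | T1 2-3 | T2 3-4 | T3 4-5 | T1 5-6 | T2 6-7 | T3 7-8 | T1 8-9 | T2 9-10 | T1 10-11 | T2 11-12 | T1 12-13 | T2 13-14 | T1 14-15 | T2 15-16 | T1 16-25 |
Completion: T1=25  T2=16  T3=8
Turnaround (C−A): T1=23  T2=16  T3=5
Waiting(T1) = turnaround − burst = 23 − 15 = 8

8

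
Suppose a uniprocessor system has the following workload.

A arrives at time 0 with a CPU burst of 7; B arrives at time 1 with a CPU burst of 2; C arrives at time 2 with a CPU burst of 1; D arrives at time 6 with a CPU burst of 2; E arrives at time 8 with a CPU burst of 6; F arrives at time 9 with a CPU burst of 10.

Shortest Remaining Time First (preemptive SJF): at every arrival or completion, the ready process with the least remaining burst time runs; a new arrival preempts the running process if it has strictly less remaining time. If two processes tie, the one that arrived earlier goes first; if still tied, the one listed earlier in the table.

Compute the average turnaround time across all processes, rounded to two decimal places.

Gantt: | A 0-1 | B 1-3 | C 3-4 | A 4-6 | D 6-8 | A 8-12 | E 12-18 | F 18-28 |
Completion: A=12  B=3  C=4  D=8  E=18  F=28
Turnaround times: A=12, B=2, C=2, D=2, E=10, F=19
Average turnaround = (12+2+2+2+10+19) / 6 = 47/6 = 7.83

7.83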